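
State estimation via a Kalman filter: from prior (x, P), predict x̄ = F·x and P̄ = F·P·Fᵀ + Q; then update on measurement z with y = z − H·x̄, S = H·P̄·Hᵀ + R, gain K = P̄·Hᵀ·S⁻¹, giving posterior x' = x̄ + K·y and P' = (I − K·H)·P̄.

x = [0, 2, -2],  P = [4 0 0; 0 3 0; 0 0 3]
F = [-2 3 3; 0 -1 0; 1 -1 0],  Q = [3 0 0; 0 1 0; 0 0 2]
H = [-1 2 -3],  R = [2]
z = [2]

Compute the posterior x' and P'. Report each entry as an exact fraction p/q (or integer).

x' = [0, -2, -2]
P' = [351/7 -31/7 -135/7; -31/7 108/35 121/35; -135/7 121/35 307/35]

x̄ = F·x = [0, -2, -2]
P̄ = F·P·Fᵀ + Q = [73 -9 -17; -9 4 3; -17 3 9]
y = z − H·x̄ = [0]
S = H·P̄·Hᵀ + R = [70]
K = P̄·Hᵀ·S⁻¹ = [-4/7; 4/35; -2/35]
x' = x̄ + K·y = [0, -2, -2]
P' = (I − K·H)·P̄ = [351/7 -31/7 -135/7; -31/7 108/35 121/35; -135/7 121/35 307/35]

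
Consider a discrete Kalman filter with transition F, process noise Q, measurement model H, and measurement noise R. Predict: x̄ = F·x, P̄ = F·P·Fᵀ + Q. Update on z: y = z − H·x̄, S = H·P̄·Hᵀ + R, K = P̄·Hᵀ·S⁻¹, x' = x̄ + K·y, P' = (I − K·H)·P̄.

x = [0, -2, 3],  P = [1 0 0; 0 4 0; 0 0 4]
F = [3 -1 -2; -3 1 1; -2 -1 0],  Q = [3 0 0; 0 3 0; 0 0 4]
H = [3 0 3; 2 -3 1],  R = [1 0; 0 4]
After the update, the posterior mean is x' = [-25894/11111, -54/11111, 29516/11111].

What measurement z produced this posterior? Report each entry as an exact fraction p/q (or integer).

x̄ = F·x = [-4, 1, 2]
P̄ = F·P·Fᵀ + Q = [32 -21 -2; -21 20 2; -2 2 12]
S = H·P̄·Hᵀ + R = [361 381; 381 556]
K = P̄·Hᵀ·S⁻¹ = [483/11111 2167/11111; 6408/55555 -14383/55555; 15918/55555 -10708/55555]
x' − x̄ = [18550/11111, -11165/11111, 7294/11111] = K·y
y = (KᵀK)⁻¹·Kᵀ·(x' − x̄) = [7, 7]
z = y + H·x̄ = [7, 7] + [-6, -9] = [1, -2]

z = [1, -2]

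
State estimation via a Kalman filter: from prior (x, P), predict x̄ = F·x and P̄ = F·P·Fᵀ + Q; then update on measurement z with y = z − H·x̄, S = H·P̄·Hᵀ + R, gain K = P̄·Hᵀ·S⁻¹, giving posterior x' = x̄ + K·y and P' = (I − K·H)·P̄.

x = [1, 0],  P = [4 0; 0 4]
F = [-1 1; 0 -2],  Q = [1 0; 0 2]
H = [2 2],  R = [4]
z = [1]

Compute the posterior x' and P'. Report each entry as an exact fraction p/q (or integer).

x̄ = F·x = [-1, 0]
P̄ = F·P·Fᵀ + Q = [9 -8; -8 18]
y = z − H·x̄ = [3]
S = H·P̄·Hᵀ + R = [48]
K = P̄·Hᵀ·S⁻¹ = [1/24; 5/12]
x' = x̄ + K·y = [-7/8, 5/4]
P' = (I − K·H)·P̄ = [107/12 -53/6; -53/6 29/3]

x' = [-7/8, 5/4]
P' = [107/12 -53/6; -53/6 29/3]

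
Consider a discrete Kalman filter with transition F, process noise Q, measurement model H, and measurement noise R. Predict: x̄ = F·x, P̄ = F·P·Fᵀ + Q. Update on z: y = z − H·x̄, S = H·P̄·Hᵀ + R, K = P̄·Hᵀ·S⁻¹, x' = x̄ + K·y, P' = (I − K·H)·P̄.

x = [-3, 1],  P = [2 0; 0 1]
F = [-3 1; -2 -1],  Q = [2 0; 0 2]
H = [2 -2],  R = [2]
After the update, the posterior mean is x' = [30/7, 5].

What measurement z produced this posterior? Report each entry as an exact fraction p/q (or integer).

x̄ = F·x = [10, 5]
P̄ = F·P·Fᵀ + Q = [21 11; 11 11]
S = H·P̄·Hᵀ + R = [42]
K = P̄·Hᵀ·S⁻¹ = [10/21; 0]
x' − x̄ = [-40/7, 0] = K·y
y = (KᵀK)⁻¹·Kᵀ·(x' − x̄) = [-12]
z = y + H·x̄ = [-12] + [10] = [-2]

z = [-2]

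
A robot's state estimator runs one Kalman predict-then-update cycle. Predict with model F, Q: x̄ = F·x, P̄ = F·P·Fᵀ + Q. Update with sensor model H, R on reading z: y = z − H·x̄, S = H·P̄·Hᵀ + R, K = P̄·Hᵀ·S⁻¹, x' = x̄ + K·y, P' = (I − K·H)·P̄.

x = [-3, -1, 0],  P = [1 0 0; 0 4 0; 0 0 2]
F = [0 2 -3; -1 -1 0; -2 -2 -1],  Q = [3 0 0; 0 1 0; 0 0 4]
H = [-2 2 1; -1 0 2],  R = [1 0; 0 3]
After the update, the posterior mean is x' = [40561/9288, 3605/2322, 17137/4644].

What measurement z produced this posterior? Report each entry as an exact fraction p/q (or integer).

x̄ = F·x = [-2, 4, 8]
P̄ = F·P·Fᵀ + Q = [37 -8 -10; -8 6 10; -10 10 26]
S = H·P̄·Hᵀ + R = [343 232; 232 184]
K = P̄·Hᵀ·S⁻¹ = [-647/1161 3649/9288; 62/1161 197/2322; -280/1161 2977/4644]
x' − x̄ = [59137/9288, -5683/2322, -20015/4644] = K·y
y = (KᵀK)⁻¹·Kᵀ·(x' − x̄) = [-22, -15]
z = y + H·x̄ = [-22, -15] + [20, 18] = [-2, 3]

z = [-2, 3]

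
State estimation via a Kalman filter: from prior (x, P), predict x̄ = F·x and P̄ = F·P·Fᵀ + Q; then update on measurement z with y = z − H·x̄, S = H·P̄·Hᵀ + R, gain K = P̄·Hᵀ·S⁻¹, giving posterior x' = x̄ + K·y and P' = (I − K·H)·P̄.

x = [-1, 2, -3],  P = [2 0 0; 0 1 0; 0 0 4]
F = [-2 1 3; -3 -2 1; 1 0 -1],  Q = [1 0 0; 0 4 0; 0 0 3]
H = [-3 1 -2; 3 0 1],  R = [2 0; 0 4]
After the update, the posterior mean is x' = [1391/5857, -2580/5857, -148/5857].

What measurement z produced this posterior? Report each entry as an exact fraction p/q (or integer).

x̄ = F·x = [-5, -4, 2]
P̄ = F·P·Fᵀ + Q = [46 22 -16; 22 30 -10; -16 -10 9]
S = H·P̄·Hᵀ + R = [198 -232; -232 331]
K = P̄·Hᵀ·S⁻¹ = [250/5857 2334/5857; 3848/5857 3688/5857; -1214/5857 -1541/5857]
x' − x̄ = [30676/5857, 20848/5857, -11862/5857] = K·y
y = (KᵀK)⁻¹·Kᵀ·(x' − x̄) = [-8, 14]
z = y + H·x̄ = [-8, 14] + [7, -13] = [-1, 1]

z = [-1, 1]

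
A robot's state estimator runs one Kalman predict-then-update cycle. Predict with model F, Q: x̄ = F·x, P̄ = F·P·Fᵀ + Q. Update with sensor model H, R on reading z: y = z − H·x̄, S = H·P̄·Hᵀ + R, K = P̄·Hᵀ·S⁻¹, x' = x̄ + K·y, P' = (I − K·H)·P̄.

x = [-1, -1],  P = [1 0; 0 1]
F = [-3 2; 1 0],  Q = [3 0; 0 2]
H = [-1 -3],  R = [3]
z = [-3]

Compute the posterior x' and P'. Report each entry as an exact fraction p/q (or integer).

x' = [9/4, 1/14]
P' = [57/4 -9/2; -9/2 12/7]

x̄ = F·x = [1, -1]
P̄ = F·P·Fᵀ + Q = [16 -3; -3 3]
y = z − H·x̄ = [-5]
S = H·P̄·Hᵀ + R = [28]
K = P̄·Hᵀ·S⁻¹ = [-1/4; -3/14]
x' = x̄ + K·y = [9/4, 1/14]
P' = (I − K·H)·P̄ = [57/4 -9/2; -9/2 12/7]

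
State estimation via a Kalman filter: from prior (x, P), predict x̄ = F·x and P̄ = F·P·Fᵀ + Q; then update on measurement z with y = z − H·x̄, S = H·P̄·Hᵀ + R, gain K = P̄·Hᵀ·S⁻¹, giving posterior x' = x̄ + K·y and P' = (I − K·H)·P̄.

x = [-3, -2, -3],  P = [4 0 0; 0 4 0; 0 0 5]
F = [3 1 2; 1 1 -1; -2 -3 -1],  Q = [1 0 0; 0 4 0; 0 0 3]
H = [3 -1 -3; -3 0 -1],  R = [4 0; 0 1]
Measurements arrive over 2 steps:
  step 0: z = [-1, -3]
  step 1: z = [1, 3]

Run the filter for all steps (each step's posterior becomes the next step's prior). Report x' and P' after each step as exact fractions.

step 0: x' = [19601/32174, -12683/32174, 17946/16087], P' = [6021/32174 37741/32174 -5197/16087; 37741/32174 683972/48261 -117239/32174; -5197/16087 -117239/32174 40047/32174]
step 1: x' = [-3926310649/7147289472, -164289709/595607456, -6011933821/7147289472], P' = [948146239/7147289472 326199115/595607456 -1236477029/7147289472; 326199115/595607456 989009429/148901864 -1085605033/595607456; -1236477029/7147289472 -1085605033/595607456 5764662247/7147289472]

step 0: x̄ = F·x = [-17, -2, 15]
step 0: P̄ = F·P·Fᵀ + Q = [61 6 -46; 6 17 -15; -46 -15 60]
step 0: y = z − H·x̄ = [93, -39]
step 0: S = H·P̄·Hᵀ + R = [1812 -642; -642 334]
step 0: K = P̄·Hᵀ·S⁻¹ = [1438/16087 -7669/32174; 6719/96522 2008/16087; -8521/32174 -8865/32174]
step 0: x' = x̄ + K·y = [19601/32174, -12683/32174, 17946/16087]
step 0: P' = (I − K·H)·P̄ = [6021/32174 37741/32174 -5197/16087; 37741/32174 683972/48261 -117239/32174; -5197/16087 -117239/32174 40047/32174]
step 1: x̄ = F·x = [58952/16087, -14487/16087, -37045/32174]
step 1: P̄ = F·P·Fᵀ + Q = [1005883/96522 657104/48261 -502942/16087; 657104/48261 1442240/48261 -886758/16087; -502942/16087 -886758/16087 3972367/32174]
step 1: y = z − H·x̄ = [-461647/32174, 413189/32174]
step 1: S = H·P̄·Hᵀ + R = [67043312/48261 1202420/16087; 1202420/16087 493443/16087]
step 1: K = P̄·Hᵀ·S⁻¹ = [109978351/1191214912 -200995211/893411184; 34921841/297803728 13375961/74450932; -332339893/1191214912 -256903895/893411184]
step 1: x' = x̄ + K·y = [-3926310649/7147289472, -164289709/595607456, -6011933821/7147289472]
step 1: P' = (I − K·H)·P̄ = [948146239/7147289472 326199115/595607456 -1236477029/7147289472; 326199115/595607456 989009429/148901864 -1085605033/595607456; -1236477029/7147289472 -1085605033/595607456 5764662247/7147289472]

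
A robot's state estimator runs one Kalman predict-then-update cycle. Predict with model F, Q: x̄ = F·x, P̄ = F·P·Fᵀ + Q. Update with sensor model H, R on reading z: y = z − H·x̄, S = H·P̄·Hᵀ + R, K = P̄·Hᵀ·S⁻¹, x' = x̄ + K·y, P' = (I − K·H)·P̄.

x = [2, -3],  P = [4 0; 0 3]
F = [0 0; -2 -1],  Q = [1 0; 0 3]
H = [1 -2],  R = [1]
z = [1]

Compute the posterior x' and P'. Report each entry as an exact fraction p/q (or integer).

x' = [-1/90, -23/45]
P' = [89/90 22/45; 22/45 22/45]

x̄ = F·x = [0, -1]
P̄ = F·P·Fᵀ + Q = [1 0; 0 22]
y = z − H·x̄ = [-1]
S = H·P̄·Hᵀ + R = [90]
K = P̄·Hᵀ·S⁻¹ = [1/90; -22/45]
x' = x̄ + K·y = [-1/90, -23/45]
P' = (I − K·H)·P̄ = [89/90 22/45; 22/45 22/45]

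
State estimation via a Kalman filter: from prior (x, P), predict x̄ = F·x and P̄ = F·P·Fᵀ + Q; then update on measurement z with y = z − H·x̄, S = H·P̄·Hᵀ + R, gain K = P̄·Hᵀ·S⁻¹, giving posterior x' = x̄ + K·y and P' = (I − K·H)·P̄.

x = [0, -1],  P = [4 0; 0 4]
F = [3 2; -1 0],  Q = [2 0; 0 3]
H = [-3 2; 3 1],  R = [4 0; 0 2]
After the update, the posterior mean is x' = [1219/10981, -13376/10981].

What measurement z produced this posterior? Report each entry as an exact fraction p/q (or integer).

x̄ = F·x = [-2, 0]
P̄ = F·P·Fᵀ + Q = [54 -12; -12 7]
S = H·P̄·Hᵀ + R = [662 -508; -508 423]
K = P̄·Hᵀ·S⁻¹ = [-1239/10981 2406/10981; 3209/10981 3101/10981]
x' − x̄ = [23181/10981, -13376/10981] = K·y
y = (KᵀK)⁻¹·Kᵀ·(x' − x̄) = [-9, 5]
z = y + H·x̄ = [-9, 5] + [6, -6] = [-3, -1]

z = [-3, -1]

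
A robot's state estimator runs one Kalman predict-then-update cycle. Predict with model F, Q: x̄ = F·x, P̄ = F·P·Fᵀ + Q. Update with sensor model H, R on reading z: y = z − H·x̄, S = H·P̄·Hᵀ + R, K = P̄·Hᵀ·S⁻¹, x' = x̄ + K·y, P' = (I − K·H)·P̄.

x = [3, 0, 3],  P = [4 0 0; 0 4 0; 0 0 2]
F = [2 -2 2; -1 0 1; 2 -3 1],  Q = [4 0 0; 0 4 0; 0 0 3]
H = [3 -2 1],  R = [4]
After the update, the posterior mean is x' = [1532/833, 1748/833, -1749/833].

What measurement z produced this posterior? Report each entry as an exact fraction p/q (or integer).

x̄ = F·x = [12, 0, 9]
P̄ = F·P·Fᵀ + Q = [44 -4 44; -4 10 -6; 44 -6 57]
S = H·P̄·Hᵀ + R = [833]
K = P̄·Hᵀ·S⁻¹ = [184/833; -38/833; 201/833]
x' − x̄ = [-8464/833, 1748/833, -9246/833] = K·y
y = (KᵀK)⁻¹·Kᵀ·(x' − x̄) = [-46]
z = y + H·x̄ = [-46] + [45] = [-1]

z = [-1]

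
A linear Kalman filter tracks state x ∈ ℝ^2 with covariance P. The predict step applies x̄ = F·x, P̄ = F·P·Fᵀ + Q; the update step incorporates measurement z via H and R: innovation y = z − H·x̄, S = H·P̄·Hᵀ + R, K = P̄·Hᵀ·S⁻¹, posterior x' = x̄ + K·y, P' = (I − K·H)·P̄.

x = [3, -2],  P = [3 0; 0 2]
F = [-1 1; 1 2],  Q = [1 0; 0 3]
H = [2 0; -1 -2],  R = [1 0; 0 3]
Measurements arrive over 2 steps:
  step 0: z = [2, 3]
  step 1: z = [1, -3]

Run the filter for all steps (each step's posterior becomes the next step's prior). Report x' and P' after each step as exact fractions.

step 0: x' = [1087/1469, -2609/1469], P' = [350/1469 -163/1469; -163/1469 1121/1469]
step 1: x' = [228/757, 361536/348977], P' = [162/757 -57/757; -57/757 236640/348977]

step 0: x̄ = F·x = [-5, -1]
step 0: P̄ = F·P·Fᵀ + Q = [6 1; 1 14]
step 0: y = z − H·x̄ = [12, -4]
step 0: S = H·P̄·Hᵀ + R = [25 -16; -16 69]
step 0: K = P̄·Hᵀ·S⁻¹ = [700/1469 -8/1469; -326/1469 -693/1469]
step 0: x' = x̄ + K·y = [1087/1469, -2609/1469]
step 0: P' = (I − K·H)·P̄ = [350/1469 -163/1469; -163/1469 1121/1469]
step 1: x̄ = F·x = [-3696/1469, -4131/1469]
step 1: P̄ = F·P·Fᵀ + Q = [3266/1469 2055/1469; 2055/1469 8589/1469]
step 1: y = z − H·x̄ = [8861/1469, -16365/1469]
step 1: S = H·P̄·Hᵀ + R = [14533/1469 -14752/1469; -14752/1469 50249/1469]
step 1: K = P̄·Hᵀ·S⁻¹ = [324/757 -16/757; -114/757 -149001/348977]
step 1: x' = x̄ + K·y = [228/757, 361536/348977]
step 1: P' = (I − K·H)·P̄ = [162/757 -57/757; -57/757 236640/348977]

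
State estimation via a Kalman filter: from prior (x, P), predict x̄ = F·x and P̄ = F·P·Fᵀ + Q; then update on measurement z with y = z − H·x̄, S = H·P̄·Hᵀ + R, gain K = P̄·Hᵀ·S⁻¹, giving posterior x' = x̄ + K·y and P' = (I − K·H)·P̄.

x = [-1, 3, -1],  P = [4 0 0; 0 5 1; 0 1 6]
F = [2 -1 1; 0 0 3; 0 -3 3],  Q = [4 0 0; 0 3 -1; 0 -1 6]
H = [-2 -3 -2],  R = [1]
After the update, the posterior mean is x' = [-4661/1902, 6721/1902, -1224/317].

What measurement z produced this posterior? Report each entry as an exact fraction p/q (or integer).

z = [2]

x̄ = F·x = [-6, -3, -12]
P̄ = F·P·Fᵀ + Q = [29 15 27; 15 57 44; 27 44 87]
S = H·P̄·Hᵀ + R = [1902]
K = P̄·Hᵀ·S⁻¹ = [-157/1902; -289/1902; -60/317]
x' − x̄ = [6751/1902, 12427/1902, 2580/317] = K·y
y = (KᵀK)⁻¹·Kᵀ·(x' − x̄) = [-43]
z = y + H·x̄ = [-43] + [45] = [2]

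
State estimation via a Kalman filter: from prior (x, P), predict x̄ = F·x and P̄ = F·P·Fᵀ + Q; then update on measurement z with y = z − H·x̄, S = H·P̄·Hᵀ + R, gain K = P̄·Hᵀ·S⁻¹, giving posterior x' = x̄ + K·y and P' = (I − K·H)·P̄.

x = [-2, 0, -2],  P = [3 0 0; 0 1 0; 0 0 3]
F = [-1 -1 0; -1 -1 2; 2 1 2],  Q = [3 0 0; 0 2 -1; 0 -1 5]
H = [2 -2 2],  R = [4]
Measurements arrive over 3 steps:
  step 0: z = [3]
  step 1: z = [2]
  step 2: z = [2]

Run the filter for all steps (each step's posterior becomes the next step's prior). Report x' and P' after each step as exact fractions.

step 0: x̄ = F·x = [2, -2, -8]
step 0: P̄ = F·P·Fᵀ + Q = [7 4 -7; 4 18 4; -7 4 30]
step 0: y = z − H·x̄ = [11]
step 0: S = H·P̄·Hᵀ + R = [104]
step 0: K = P̄·Hᵀ·S⁻¹ = [-1/13; -5/26; 19/52]
step 0: x' = x̄ + K·y = [15/13, -107/26, -207/52]
step 0: P' = (I − K·H)·P̄ = [83/13 32/13 -53/13; 32/13 184/13 147/13; -53/13 147/13 419/26]
step 1: x̄ = F·x = [77/26, -5, -127/13]
step 1: P̄ = F·P·Fᵀ + Q = [370/13 11 -634/13; 11 63 21; -634/13 21 1711/13]
step 1: y = z − H·x̄ = [73/13]
step 1: S = H·P̄·Hᵀ + R = [3252/13]
step 1: K = P̄·Hᵀ·S⁻¹ = [-407/1626; -403/1626; 134/271]
step 1: x' = x̄ + K·y = [1265/813, -10393/1626, -1895/271]
step 1: P' = (I − K·H)·P̄ = [10397/813 -3674/813 -4826/271; -3674/813 38726/813 13999/271; -4826/271 13999/271 19093/271]
step 2: x̄ = F·x = [2621/542, -4959/542, -28073/1626]
step 2: P̄ = F·P·Fᵀ + Q = [14738/271 -4421/271 -34512/271; -4421/271 54147/271 50283/271; -34512/271 50283/271 350963/813]
step 2: y = z − H·x̄ = [6959/813]
step 2: S = H·P̄·Hᵀ + R = [304748/813]
step 2: K = P̄·Hᵀ·S⁻¹ = [-46059/152374; -24855/152374; 48289/76187]
step 2: x' = x̄ + K·y = [171300/76187, -803444/76187, -1804073/152374]
step 2: P' = (I − K·H)·P̄ = [1533949/76187 -2651002/76187 -4231010/76187; -2651002/76187 14462634/76187 17088781/76187; -4231010/76187 17088781/76187 21416369/76187]

step 0: x' = [15/13, -107/26, -207/52], P' = [83/13 32/13 -53/13; 32/13 184/13 147/13; -53/13 147/13 419/26]
step 1: x' = [1265/813, -10393/1626, -1895/271], P' = [10397/813 -3674/813 -4826/271; -3674/813 38726/813 13999/271; -4826/271 13999/271 19093/271]
step 2: x' = [171300/76187, -803444/76187, -1804073/152374], P' = [1533949/76187 -2651002/76187 -4231010/76187; -2651002/76187 14462634/76187 17088781/76187; -4231010/76187 17088781/76187 21416369/76187]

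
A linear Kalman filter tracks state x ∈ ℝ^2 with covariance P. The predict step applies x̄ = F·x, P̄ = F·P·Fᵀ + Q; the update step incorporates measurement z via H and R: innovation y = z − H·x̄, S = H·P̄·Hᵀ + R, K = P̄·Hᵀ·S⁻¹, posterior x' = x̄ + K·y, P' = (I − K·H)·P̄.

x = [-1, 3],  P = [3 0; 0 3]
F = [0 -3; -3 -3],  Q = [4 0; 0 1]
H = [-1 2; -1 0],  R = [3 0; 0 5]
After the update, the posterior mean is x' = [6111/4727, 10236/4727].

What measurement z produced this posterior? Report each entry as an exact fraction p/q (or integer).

z = [3, -3]

x̄ = F·x = [-9, -6]
P̄ = F·P·Fᵀ + Q = [31 27; 27 55]
S = H·P̄·Hᵀ + R = [146 -23; -23 36]
K = P̄·Hᵀ·S⁻¹ = [115/4727 -3997/4727; 2367/4727 -2033/4727]
x' − x̄ = [48654/4727, 38598/4727] = K·y
y = (KᵀK)⁻¹·Kᵀ·(x' − x̄) = [6, -12]
z = y + H·x̄ = [6, -12] + [-3, 9] = [3, -3]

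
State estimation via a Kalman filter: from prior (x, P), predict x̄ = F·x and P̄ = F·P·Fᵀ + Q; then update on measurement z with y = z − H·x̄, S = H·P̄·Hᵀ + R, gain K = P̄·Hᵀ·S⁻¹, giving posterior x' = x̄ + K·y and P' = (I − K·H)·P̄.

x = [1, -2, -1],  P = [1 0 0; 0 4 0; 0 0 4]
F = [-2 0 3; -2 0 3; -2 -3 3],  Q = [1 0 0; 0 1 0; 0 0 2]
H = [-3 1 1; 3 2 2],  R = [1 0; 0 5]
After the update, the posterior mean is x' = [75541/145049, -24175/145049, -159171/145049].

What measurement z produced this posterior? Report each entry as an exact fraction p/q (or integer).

z = [-3, -1]

x̄ = F·x = [-5, -5, 1]
P̄ = F·P·Fᵀ + Q = [41 40 40; 40 41 40; 40 40 78]
S = H·P̄·Hᵀ + R = [89 -211; -211 2130]
K = P̄·Hᵀ·S⁻¹ = [-31877/145049 16114/145049; -23568/145049 16869/145049; 70856/145049 31262/145049]
x' − x̄ = [800786/145049, 701070/145049, -304220/145049] = K·y
y = (KᵀK)⁻¹·Kᵀ·(x' − x̄) = [-14, 22]
z = y + H·x̄ = [-14, 22] + [11, -23] = [-3, -1]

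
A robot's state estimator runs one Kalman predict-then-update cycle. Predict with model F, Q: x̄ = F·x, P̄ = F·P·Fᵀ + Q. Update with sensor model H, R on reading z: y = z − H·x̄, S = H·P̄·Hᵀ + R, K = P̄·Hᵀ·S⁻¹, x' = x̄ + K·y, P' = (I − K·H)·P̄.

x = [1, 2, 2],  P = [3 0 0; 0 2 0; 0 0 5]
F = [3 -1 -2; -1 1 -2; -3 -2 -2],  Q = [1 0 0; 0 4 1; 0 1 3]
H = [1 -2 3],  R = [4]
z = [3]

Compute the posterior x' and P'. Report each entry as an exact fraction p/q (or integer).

x̄ = F·x = [-3, -3, -11]
P̄ = F·P·Fᵀ + Q = [50 9 -3; 9 29 26; -3 26 58]
y = z − H·x̄ = [33]
S = H·P̄·Hᵀ + R = [326]
K = P̄·Hᵀ·S⁻¹ = [23/326; 29/326; 119/326]
x' = x̄ + K·y = [-219/326, -21/326, 341/326]
P' = (I − K·H)·P̄ = [15771/326 2267/326 -3715/326; 2267/326 8613/326 5025/326; -3715/326 5025/326 4747/326]

x' = [-219/326, -21/326, 341/326]
P' = [15771/326 2267/326 -3715/326; 2267/326 8613/326 5025/326; -3715/326 5025/326 4747/326]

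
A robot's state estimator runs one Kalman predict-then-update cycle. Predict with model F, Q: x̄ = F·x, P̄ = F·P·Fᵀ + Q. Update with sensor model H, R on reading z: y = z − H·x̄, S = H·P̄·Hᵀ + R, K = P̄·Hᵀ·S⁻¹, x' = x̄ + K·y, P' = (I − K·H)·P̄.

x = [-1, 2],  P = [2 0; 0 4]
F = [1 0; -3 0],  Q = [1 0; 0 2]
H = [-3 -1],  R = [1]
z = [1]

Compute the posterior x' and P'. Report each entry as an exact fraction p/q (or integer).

x' = [-5/4, 17/6]
P' = [9/4 -13/2; -13/2 59/3]

x̄ = F·x = [-1, 3]
P̄ = F·P·Fᵀ + Q = [3 -6; -6 20]
y = z − H·x̄ = [1]
S = H·P̄·Hᵀ + R = [12]
K = P̄·Hᵀ·S⁻¹ = [-1/4; -1/6]
x' = x̄ + K·y = [-5/4, 17/6]
P' = (I − K·H)·P̄ = [9/4 -13/2; -13/2 59/3]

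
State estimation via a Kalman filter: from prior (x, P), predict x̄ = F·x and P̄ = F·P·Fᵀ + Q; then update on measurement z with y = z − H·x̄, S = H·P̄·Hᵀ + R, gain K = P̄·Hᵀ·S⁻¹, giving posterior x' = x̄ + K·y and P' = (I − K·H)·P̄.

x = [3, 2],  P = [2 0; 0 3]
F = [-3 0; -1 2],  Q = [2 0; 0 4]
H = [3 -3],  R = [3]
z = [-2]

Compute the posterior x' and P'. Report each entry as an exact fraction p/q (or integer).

x' = [-319/79, -257/79]
P' = [992/79 978/79; 978/79 990/79]

x̄ = F·x = [-9, 1]
P̄ = F·P·Fᵀ + Q = [20 6; 6 18]
y = z − H·x̄ = [28]
S = H·P̄·Hᵀ + R = [237]
K = P̄·Hᵀ·S⁻¹ = [14/79; -12/79]
x' = x̄ + K·y = [-319/79, -257/79]
P' = (I − K·H)·P̄ = [992/79 978/79; 978/79 990/79]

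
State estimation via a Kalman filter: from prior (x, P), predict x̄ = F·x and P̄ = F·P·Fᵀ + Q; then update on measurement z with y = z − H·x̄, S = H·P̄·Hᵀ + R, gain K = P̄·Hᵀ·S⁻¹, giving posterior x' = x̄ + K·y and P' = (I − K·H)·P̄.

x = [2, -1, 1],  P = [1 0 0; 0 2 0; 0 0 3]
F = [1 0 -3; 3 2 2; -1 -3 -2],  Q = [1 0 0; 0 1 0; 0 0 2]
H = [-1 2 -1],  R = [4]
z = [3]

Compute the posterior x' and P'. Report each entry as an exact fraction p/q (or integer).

x̄ = F·x = [-1, 6, -1]
P̄ = F·P·Fᵀ + Q = [29 -15 17; -15 30 -27; 17 -27 33]
y = z − H·x̄ = [-11]
S = H·P̄·Hᵀ + R = [388]
K = P̄·Hᵀ·S⁻¹ = [-19/97; 51/194; -26/97]
x' = x̄ + K·y = [112/97, 603/194, 189/97]
P' = (I − K·H)·P̄ = [1369/97 483/97 -327/97; 483/97 309/97 33/97; -327/97 33/97 497/97]

x' = [112/97, 603/194, 189/97]
P' = [1369/97 483/97 -327/97; 483/97 309/97 33/97; -327/97 33/97 497/97]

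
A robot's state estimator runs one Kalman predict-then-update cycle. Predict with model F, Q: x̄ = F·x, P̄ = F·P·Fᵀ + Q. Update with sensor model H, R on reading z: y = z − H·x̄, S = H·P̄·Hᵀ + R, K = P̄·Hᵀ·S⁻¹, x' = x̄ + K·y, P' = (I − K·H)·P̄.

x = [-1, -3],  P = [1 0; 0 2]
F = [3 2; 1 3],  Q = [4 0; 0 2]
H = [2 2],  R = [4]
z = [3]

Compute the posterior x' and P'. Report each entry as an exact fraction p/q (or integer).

x̄ = F·x = [-9, -10]
P̄ = F·P·Fᵀ + Q = [21 15; 15 21]
y = z − H·x̄ = [41]
S = H·P̄·Hᵀ + R = [292]
K = P̄·Hᵀ·S⁻¹ = [18/73; 18/73]
x' = x̄ + K·y = [81/73, 8/73]
P' = (I − K·H)·P̄ = [237/73 -201/73; -201/73 237/73]

x' = [81/73, 8/73]
P' = [237/73 -201/73; -201/73 237/73]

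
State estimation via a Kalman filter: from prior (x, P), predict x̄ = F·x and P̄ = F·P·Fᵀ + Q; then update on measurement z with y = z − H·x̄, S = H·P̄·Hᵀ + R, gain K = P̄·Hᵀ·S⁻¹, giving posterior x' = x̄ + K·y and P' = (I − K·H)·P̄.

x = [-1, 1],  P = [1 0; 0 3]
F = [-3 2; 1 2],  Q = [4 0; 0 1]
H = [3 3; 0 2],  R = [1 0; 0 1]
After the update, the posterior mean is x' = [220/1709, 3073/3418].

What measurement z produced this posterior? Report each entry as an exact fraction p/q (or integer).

x̄ = F·x = [5, 1]
P̄ = F·P·Fᵀ + Q = [25 9; 9 14]
S = H·P̄·Hᵀ + R = [514 138; 138 57]
K = P̄·Hᵀ·S⁻¹ = [555/1709 -804/1709; 23/3418 2435/5127]
x' − x̄ = [-8325/1709, -345/3418] = K·y
y = (KᵀK)⁻¹·Kᵀ·(x' − x̄) = [-15, 0]
z = y + H·x̄ = [-15, 0] + [18, 2] = [3, 2]

z = [3, 2]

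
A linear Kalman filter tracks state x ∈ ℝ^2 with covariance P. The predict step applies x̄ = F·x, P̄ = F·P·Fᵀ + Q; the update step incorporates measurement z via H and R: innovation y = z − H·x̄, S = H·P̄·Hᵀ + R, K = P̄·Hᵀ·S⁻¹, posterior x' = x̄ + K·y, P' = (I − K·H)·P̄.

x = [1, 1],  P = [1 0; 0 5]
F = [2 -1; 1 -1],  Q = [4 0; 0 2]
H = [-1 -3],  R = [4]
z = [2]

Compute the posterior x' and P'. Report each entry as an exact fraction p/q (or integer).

x̄ = F·x = [1, 0]
P̄ = F·P·Fᵀ + Q = [13 7; 7 8]
y = z − H·x̄ = [3]
S = H·P̄·Hᵀ + R = [131]
K = P̄·Hᵀ·S⁻¹ = [-34/131; -31/131]
x' = x̄ + K·y = [29/131, -93/131]
P' = (I − K·H)·P̄ = [547/131 -137/131; -137/131 87/131]

x' = [29/131, -93/131]
P' = [547/131 -137/131; -137/131 87/131]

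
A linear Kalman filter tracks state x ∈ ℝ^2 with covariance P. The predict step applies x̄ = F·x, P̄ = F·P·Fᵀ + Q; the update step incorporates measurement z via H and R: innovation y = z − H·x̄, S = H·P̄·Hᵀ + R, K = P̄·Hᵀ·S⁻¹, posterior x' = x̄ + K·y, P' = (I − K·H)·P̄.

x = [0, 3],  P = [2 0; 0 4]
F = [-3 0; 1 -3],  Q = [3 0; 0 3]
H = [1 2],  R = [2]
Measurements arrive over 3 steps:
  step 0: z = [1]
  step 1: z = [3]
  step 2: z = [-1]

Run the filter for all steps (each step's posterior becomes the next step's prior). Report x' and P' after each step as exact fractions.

step 0: x̄ = F·x = [0, -9]
step 0: P̄ = F·P·Fᵀ + Q = [21 -6; -6 41]
step 0: y = z − H·x̄ = [19]
step 0: S = H·P̄·Hᵀ + R = [163]
step 0: K = P̄·Hᵀ·S⁻¹ = [9/163; 76/163]
step 0: x' = x̄ + K·y = [171/163, -23/163]
step 0: P' = (I − K·H)·P̄ = [3342/163 -1662/163; -1662/163 907/163]
step 1: x̄ = F·x = [-513/163, 240/163]
step 1: P̄ = F·P·Fᵀ + Q = [30567/163 -24984/163; -24984/163 21966/163]
step 1: y = z − H·x̄ = [522/163]
step 1: S = H·P̄·Hᵀ + R = [18821/163]
step 1: K = P̄·Hᵀ·S⁻¹ = [-669/649; 18948/18821]
step 1: x' = x̄ + K·y = [-4185/649, 3048/649]
step 1: P' = (I − K·H)·P̄ = [42078/649 -21708/649; -21708/649 333714/18821]
step 2: x̄ = F·x = [12555/649, -13329/649]
step 2: P̄ = F·P·Fᵀ + Q = [380649/649 -321606/649; -321606/649 8057343/18821]
step 2: y = z − H·x̄ = [13454/649]
step 2: S = H·P̄·Hᵀ + R = [5999539/18821]
step 2: K = P̄·Hᵀ·S⁻¹ = [-1087761/857077; 6788112/5999539]
step 2: x' = x̄ + K·y = [-5969391/857077, 2500419/857077]
step 2: P' = (I − K·H)·P̄ = [62618970/857077 -32397246/857077; -32397246/857077 120178473/5999539]

step 0: x' = [171/163, -23/163], P' = [3342/163 -1662/163; -1662/163 907/163]
step 1: x' = [-4185/649, 3048/649], P' = [42078/649 -21708/649; -21708/649 333714/18821]
step 2: x' = [-5969391/857077, 2500419/857077], P' = [62618970/857077 -32397246/857077; -32397246/857077 120178473/5999539]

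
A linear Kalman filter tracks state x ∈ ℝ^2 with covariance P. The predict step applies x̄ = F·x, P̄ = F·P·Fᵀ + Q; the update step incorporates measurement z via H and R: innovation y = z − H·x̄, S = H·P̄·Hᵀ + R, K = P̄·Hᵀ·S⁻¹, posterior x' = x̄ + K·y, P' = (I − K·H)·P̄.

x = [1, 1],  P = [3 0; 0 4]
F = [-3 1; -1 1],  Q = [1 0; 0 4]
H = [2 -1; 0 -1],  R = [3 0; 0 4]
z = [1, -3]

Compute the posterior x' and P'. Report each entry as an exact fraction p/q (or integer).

x' = [121/75, 173/75]
P' = [37/25 36/25; 36/25 68/25]

x̄ = F·x = [-2, 0]
P̄ = F·P·Fᵀ + Q = [32 13; 13 11]
y = z − H·x̄ = [5, -3]
S = H·P̄·Hᵀ + R = [90 -15; -15 15]
K = P̄·Hᵀ·S⁻¹ = [38/75 -9/25; 4/75 -17/25]
x' = x̄ + K·y = [121/75, 173/75]
P' = (I − K·H)·P̄ = [37/25 36/25; 36/25 68/25]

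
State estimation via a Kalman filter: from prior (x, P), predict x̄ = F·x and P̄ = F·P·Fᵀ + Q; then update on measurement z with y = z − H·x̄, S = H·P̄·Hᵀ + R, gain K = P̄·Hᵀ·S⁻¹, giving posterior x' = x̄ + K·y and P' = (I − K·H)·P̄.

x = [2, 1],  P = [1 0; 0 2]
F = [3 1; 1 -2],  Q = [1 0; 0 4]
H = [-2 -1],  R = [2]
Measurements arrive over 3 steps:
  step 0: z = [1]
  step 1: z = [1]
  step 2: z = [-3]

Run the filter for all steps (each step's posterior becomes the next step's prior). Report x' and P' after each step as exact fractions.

step 0: x̄ = F·x = [7, 0]
step 0: P̄ = F·P·Fᵀ + Q = [12 -1; -1 13]
step 0: y = z − H·x̄ = [15]
step 0: S = H·P̄·Hᵀ + R = [59]
step 0: K = P̄·Hᵀ·S⁻¹ = [-23/59; -11/59]
step 0: x' = x̄ + K·y = [68/59, -165/59]
step 0: P' = (I − K·H)·P̄ = [179/59 -312/59; -312/59 646/59]
step 1: x̄ = F·x = [39/59, 398/59]
step 1: P̄ = F·P·Fᵀ + Q = [444/59 805/59; 805/59 4247/59]
step 1: y = z − H·x̄ = [535/59]
step 1: S = H·P̄·Hᵀ + R = [9361/59]
step 1: K = P̄·Hᵀ·S⁻¹ = [-1693/9361; -5857/9361]
step 1: x' = x̄ + K·y = [-9164/9361, 10037/9361]
step 1: P' = (I − K·H)·P̄ = [21865/9361 -40344/9361; -40344/9361 92402/9361]
step 2: x̄ = F·x = [-17455/9361, -2658/851]
step 2: P̄ = F·P·Fᵀ + Q = [56484/9361 7501/851; 7501/851 53663/851]
step 2: y = z − H·x̄ = [-92231/9361]
step 2: S = H·P̄·Hᵀ + R = [1164995/9361]
step 2: K = P̄·Hᵀ·S⁻¹ = [-195479/1164995; -151063/232999]
step 2: x' = x̄ + K·y = [-246316/1164995, 760631/232999]
step 2: P' = (I − K·H)·P̄ = [2947499/1164995 -1100808/232999; -1100808/232999 2503742/232999]

step 0: x' = [68/59, -165/59], P' = [179/59 -312/59; -312/59 646/59]
step 1: x' = [-9164/9361, 10037/9361], P' = [21865/9361 -40344/9361; -40344/9361 92402/9361]
step 2: x' = [-246316/1164995, 760631/232999], P' = [2947499/1164995 -1100808/232999; -1100808/232999 2503742/232999]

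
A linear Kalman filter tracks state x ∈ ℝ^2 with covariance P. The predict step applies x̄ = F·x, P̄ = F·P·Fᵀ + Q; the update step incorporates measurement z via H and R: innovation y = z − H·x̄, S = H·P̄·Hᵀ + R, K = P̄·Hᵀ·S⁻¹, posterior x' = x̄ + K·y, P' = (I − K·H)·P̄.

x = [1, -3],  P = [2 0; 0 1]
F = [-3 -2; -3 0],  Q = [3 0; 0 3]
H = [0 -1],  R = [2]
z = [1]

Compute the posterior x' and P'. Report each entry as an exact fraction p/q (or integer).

x̄ = F·x = [3, -3]
P̄ = F·P·Fᵀ + Q = [25 18; 18 21]
y = z − H·x̄ = [-2]
S = H·P̄·Hᵀ + R = [23]
K = P̄·Hᵀ·S⁻¹ = [-18/23; -21/23]
x' = x̄ + K·y = [105/23, -27/23]
P' = (I − K·H)·P̄ = [251/23 36/23; 36/23 42/23]

x' = [105/23, -27/23]
P' = [251/23 36/23; 36/23 42/23]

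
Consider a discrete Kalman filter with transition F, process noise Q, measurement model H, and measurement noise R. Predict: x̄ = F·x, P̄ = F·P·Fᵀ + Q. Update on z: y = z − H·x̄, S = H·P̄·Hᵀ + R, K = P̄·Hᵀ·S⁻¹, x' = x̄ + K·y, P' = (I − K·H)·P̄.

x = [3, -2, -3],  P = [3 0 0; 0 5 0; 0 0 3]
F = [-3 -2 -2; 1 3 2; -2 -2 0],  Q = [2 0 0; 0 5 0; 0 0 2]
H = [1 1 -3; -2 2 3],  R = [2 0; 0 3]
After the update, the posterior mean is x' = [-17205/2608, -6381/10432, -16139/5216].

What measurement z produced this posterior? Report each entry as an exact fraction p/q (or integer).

x̄ = F·x = [1, -9, -2]
P̄ = F·P·Fᵀ + Q = [61 -51 38; -51 65 -36; 38 -36 34]
S = H·P̄·Hᵀ + R = [320 152; 152 333]
K = P̄·Hᵀ·S⁻¹ = [-2239/10432 -303/1304; 10889/41728 1321/5216; -6577/20864 15/2608]
x' − x̄ = [-19813/2608, 87507/10432, -5707/5216] = K·y
y = (KᵀK)⁻¹·Kᵀ·(x' − x̄) = [4, 29]
z = y + H·x̄ = [4, 29] + [-2, -26] = [2, 3]

z = [2, 3]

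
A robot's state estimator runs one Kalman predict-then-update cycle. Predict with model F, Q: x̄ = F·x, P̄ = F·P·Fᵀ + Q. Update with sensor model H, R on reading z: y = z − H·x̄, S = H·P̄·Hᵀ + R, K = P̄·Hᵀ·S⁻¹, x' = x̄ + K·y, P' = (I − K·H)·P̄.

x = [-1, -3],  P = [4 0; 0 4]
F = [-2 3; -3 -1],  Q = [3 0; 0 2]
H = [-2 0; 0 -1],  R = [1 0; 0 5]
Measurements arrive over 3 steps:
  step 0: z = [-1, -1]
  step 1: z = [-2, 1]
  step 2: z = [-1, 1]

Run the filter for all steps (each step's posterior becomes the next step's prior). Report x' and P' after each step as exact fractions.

step 0: x' = [4493/9811, 17136/9811], P' = [2441/9811 60/9811; 60/9811 43530/9811]
step 1: x' = [460348/455337, -480473/303558], P' = [564967/2276685 -9697/303558; -9697/303558 1062165/404744]
step 2: x' = [9025000111/21240645829, -42187688299/21240645829], P' = [5257041835/21240645829 -561005595/21240645829; -561005595/21240645829 54760087245/21240645829]

step 0: x̄ = F·x = [-7, 6]
step 0: P̄ = F·P·Fᵀ + Q = [55 12; 12 42]
step 0: y = z − H·x̄ = [-15, 5]
step 0: S = H·P̄·Hᵀ + R = [221 24; 24 47]
step 0: K = P̄·Hᵀ·S⁻¹ = [-4882/9811 -12/9811; -120/9811 -8706/9811]
step 0: x' = x̄ + K·y = [4493/9811, 17136/9811]
step 0: P' = (I − K·H)·P̄ = [2441/9811 60/9811; 60/9811 43530/9811]
step 1: x̄ = F·x = [42422/9811, -30615/9811]
step 1: P̄ = F·P·Fᵀ + Q = [430247/9811 -116364/9811; -116364/9811 85481/9811]
step 1: y = z − H·x̄ = [65222/9811, -20804/9811]
step 1: S = H·P̄·Hᵀ + R = [1730799/9811 -232728/9811; -232728/9811 134536/9811]
step 1: K = P̄·Hᵀ·S⁻¹ = [-1129934/2276685 9697/1517790; 9697/151779 -212433/404744]
step 1: x' = x̄ + K·y = [460348/455337, -480473/303558]
step 1: P' = (I − K·H)·P̄ = [564967/2276685 -9697/303558; -9697/303558 1062165/404744]
step 2: x̄ = F·x = [-6165649/910674, -146741/101186]
step 2: P̄ = F·P·Fᵀ + Q = [509878049/18213480 -12466791/2023720; -12466791/2023720 13490121/2023720]
step 2: y = z − H·x̄ = [-6620986/455337, -45555/101186]
step 2: S = H·P̄·Hᵀ + R = [514431419/4553370 -12466791/1011860; -12466791/1011860 23608721/2023720]
step 2: K = P̄·Hᵀ·S⁻¹ = [-10514083670/21240645829 112201119/21240645829; 1122011190/21240645829 -10952017449/21240645829]
step 2: x' = x̄ + K·y = [9025000111/21240645829, -42187688299/21240645829]
step 2: P' = (I − K·H)·P̄ = [5257041835/21240645829 -561005595/21240645829; -561005595/21240645829 54760087245/21240645829]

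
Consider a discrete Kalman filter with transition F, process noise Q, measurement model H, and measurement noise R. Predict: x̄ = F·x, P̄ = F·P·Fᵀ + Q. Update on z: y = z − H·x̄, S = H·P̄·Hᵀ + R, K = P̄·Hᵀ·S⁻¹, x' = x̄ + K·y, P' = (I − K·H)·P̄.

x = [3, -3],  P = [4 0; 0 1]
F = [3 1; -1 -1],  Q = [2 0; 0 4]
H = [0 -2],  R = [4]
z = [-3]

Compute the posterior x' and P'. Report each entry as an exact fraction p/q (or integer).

x' = [81/20, 27/20]
P' = [221/10 -13/10; -13/10 9/10]

x̄ = F·x = [6, 0]
P̄ = F·P·Fᵀ + Q = [39 -13; -13 9]
y = z − H·x̄ = [-3]
S = H·P̄·Hᵀ + R = [40]
K = P̄·Hᵀ·S⁻¹ = [13/20; -9/20]
x' = x̄ + K·y = [81/20, 27/20]
P' = (I − K·H)·P̄ = [221/10 -13/10; -13/10 9/10]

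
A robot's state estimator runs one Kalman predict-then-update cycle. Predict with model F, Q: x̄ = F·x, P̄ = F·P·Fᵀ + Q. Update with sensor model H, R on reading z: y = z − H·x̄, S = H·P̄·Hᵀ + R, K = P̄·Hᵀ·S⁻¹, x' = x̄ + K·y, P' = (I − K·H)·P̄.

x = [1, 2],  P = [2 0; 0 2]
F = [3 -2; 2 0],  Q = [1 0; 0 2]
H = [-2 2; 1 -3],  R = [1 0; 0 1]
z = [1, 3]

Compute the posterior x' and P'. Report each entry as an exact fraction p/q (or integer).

x' = [-2287/1057, -1746/1057]
P' = [1665/2114 447/1057; 447/1057 320/1057]

x̄ = F·x = [-1, 2]
P̄ = F·P·Fᵀ + Q = [27 12; 12 10]
y = z − H·x̄ = [-5, 10]
S = H·P̄·Hᵀ + R = [53 -18; -18 46]
K = P̄·Hᵀ·S⁻¹ = [-771/1057 -1017/2114; -254/1057 -513/1057]
x' = x̄ + K·y = [-2287/1057, -1746/1057]
P' = (I − K·H)·P̄ = [1665/2114 447/1057; 447/1057 320/1057]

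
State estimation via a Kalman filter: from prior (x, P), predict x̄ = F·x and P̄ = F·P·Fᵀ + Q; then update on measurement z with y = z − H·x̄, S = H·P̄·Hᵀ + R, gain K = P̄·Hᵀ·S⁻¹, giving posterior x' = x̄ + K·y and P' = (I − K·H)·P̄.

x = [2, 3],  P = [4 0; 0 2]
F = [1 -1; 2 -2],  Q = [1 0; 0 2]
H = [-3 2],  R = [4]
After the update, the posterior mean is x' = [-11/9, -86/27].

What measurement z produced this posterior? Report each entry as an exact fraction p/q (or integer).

z = [-3]

x̄ = F·x = [-1, -2]
P̄ = F·P·Fᵀ + Q = [7 12; 12 26]
S = H·P̄·Hᵀ + R = [27]
K = P̄·Hᵀ·S⁻¹ = [1/9; 16/27]
x' − x̄ = [-2/9, -32/27] = K·y
y = (KᵀK)⁻¹·Kᵀ·(x' − x̄) = [-2]
z = y + H·x̄ = [-2] + [-1] = [-3]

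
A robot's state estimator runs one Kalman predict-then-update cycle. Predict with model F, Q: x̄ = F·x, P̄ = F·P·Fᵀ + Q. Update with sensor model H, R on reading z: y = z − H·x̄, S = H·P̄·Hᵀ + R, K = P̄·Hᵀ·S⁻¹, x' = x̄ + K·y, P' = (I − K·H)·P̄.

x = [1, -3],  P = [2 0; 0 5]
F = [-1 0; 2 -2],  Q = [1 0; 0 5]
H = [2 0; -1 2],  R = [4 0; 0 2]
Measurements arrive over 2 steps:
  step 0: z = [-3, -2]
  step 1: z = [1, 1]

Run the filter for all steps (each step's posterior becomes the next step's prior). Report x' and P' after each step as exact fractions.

step 0: x' = [-451/491, -635/491], P' = [338/491 158/491; 158/491 315/491]
step 1: x' = [29452/44749, 37195/44749], P' = [26286/44749 11594/44749; 11594/44749 26077/44749]

step 0: x̄ = F·x = [-1, 8]
step 0: P̄ = F·P·Fᵀ + Q = [3 -4; -4 33]
step 0: y = z − H·x̄ = [-1, -19]
step 0: S = H·P̄·Hᵀ + R = [16 -22; -22 153]
step 0: K = P̄·Hᵀ·S⁻¹ = [169/491 -11/491; 79/491 236/491]
step 0: x' = x̄ + K·y = [-451/491, -635/491]
step 0: P' = (I − K·H)·P̄ = [338/491 158/491; 158/491 315/491]
step 1: x̄ = F·x = [451/491, 368/491]
step 1: P̄ = F·P·Fᵀ + Q = [829/491 -360/491; -360/491 3803/491]
step 1: y = z − H·x̄ = [-411/491, 206/491]
step 1: S = H·P̄·Hᵀ + R = [5280/491 -3098/491; -3098/491 18463/491]
step 1: K = P̄·Hᵀ·S⁻¹ = [13143/44749 -1549/44749; 5797/44749 20280/44749]
step 1: x' = x̄ + K·y = [29452/44749, 37195/44749]
step 1: P' = (I − K·H)·P̄ = [26286/44749 11594/44749; 11594/44749 26077/44749]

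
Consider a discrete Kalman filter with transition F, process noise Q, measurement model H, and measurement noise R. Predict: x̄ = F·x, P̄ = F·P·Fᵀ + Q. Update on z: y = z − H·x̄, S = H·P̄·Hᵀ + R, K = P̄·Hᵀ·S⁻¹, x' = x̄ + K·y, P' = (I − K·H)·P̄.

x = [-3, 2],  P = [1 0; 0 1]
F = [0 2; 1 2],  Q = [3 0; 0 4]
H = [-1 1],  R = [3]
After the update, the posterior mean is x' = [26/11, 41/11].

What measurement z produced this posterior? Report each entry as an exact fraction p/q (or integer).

x̄ = F·x = [4, 1]
P̄ = F·P·Fᵀ + Q = [7 4; 4 9]
S = H·P̄·Hᵀ + R = [11]
K = P̄·Hᵀ·S⁻¹ = [-3/11; 5/11]
x' − x̄ = [-18/11, 30/11] = K·y
y = (KᵀK)⁻¹·Kᵀ·(x' − x̄) = [6]
z = y + H·x̄ = [6] + [-3] = [3]

z = [3]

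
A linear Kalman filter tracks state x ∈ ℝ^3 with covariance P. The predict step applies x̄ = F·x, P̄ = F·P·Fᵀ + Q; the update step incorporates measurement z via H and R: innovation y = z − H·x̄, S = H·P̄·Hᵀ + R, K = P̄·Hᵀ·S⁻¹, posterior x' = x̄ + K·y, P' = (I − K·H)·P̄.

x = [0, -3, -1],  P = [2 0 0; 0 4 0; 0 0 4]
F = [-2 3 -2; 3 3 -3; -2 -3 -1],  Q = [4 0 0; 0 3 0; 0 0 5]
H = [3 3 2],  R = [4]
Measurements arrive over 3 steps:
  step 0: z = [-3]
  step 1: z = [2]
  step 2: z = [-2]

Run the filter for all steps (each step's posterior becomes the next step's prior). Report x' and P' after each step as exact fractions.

step 0: x̄ = F·x = [-7, -6, 10]
step 0: P̄ = F·P·Fᵀ + Q = [64 48 -20; 48 93 -36; -20 -36 53]
step 0: y = z − H·x̄ = [16]
step 0: S = H·P̄·Hᵀ + R = [1821]
step 0: K = P̄·Hᵀ·S⁻¹ = [296/1821; 117/607; -62/1821]
step 0: x' = x̄ + K·y = [-8011/1821, -1770/607, 17218/1821]
step 0: P' = (I − K·H)·P̄ = [28928/1821 -5496/607 -18068/1821; -5496/607 15384/607 -14598/607; -18068/1821 -14598/607 92669/1821]
step 1: x̄ = F·x = [-11448/607, -30539/607, 14734/1821]
step 1: P̄ = F·P·Fᵀ + Q = [495960/607 468420/607 -118036/607; 468420/607 777312/607 -126859/607; -118036/607 -126859/607 99962/1821]
step 1: y = z − H·x̄ = [352057/1821]
step 1: S = H·P̄·Hᵀ + R = [51263936/1821]
step 1: K = P̄·Hᵀ·S⁻¹ = [1992801/12815984; 5225217/25631968; -2004131/51263936]
step 1: x' = x̄ + K·y = [143562541/12815984, -279379347/25631968, 27322617/51263936]
step 1: P' = (I − K·H)·P̄ = [437070699/3203996 -773159157/6407992 -298961121/12815984; -773159157/6407992 1418540235/12815984 393784671/25631968; -298961121/12815984 393784671/25631968 608404451/51263936]
step 2: x̄ = F·x = [-719855411/12815984, -35493441/51263936, 500453137/51263936]
step 2: P̄ = F·P·Fᵀ + Q = [8555271115/3203996 -4402567959/12815984 -6672618425/12815984; -4402567959/12815984 15649094931/51263936 2715959229/51263936; -6672618425/12815984 2715959229/51263936 5623456371/51263936]
step 2: y = z − H·x̄ = [7641311109/51263936]
step 2: S = H·P̄·Hᵀ + R = [790820709467/51263936]
step 2: K = P̄·Hᵀ·S⁻¹ = [304441250612/790820709467; -451612257/790820709467; -60676630671/790820709467]
step 2: x' = x̄ + K·y = [960208029610/790820709467, -614854426110/790820709467, -1324133736935/790820709467]
step 2: P' = (I − K·H)·P̄ = [303653899914176/790820709467 -268982043574248/790820709467 -51398902008668/790820709467; -268982043574248/790820709467 241406052048348/790820709467 41363084064336/790820709467; -51398902008668/790820709467 41363084064336/790820709467 14932373655156/790820709467]

step 0: x' = [-8011/1821, -1770/607, 17218/1821], P' = [28928/1821 -5496/607 -18068/1821; -5496/607 15384/607 -14598/607; -18068/1821 -14598/607 92669/1821]
step 1: x' = [143562541/12815984, -279379347/25631968, 27322617/51263936], P' = [437070699/3203996 -773159157/6407992 -298961121/12815984; -773159157/6407992 1418540235/12815984 393784671/25631968; -298961121/12815984 393784671/25631968 608404451/51263936]
step 2: x' = [960208029610/790820709467, -614854426110/790820709467, -1324133736935/790820709467], P' = [303653899914176/790820709467 -268982043574248/790820709467 -51398902008668/790820709467; -268982043574248/790820709467 241406052048348/790820709467 41363084064336/790820709467; -51398902008668/790820709467 41363084064336/790820709467 14932373655156/790820709467]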